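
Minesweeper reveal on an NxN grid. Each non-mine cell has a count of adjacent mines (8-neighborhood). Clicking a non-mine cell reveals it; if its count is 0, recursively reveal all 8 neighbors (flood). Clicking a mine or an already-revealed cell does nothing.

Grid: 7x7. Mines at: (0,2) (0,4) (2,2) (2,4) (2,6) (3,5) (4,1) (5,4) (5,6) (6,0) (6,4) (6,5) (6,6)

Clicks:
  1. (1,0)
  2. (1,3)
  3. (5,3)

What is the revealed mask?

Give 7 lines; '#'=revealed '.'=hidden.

Answer: ##.....
##.#...
##.....
##.....
.......
...#...
.......

Derivation:
Click 1 (1,0) count=0: revealed 8 new [(0,0) (0,1) (1,0) (1,1) (2,0) (2,1) (3,0) (3,1)] -> total=8
Click 2 (1,3) count=4: revealed 1 new [(1,3)] -> total=9
Click 3 (5,3) count=2: revealed 1 new [(5,3)] -> total=10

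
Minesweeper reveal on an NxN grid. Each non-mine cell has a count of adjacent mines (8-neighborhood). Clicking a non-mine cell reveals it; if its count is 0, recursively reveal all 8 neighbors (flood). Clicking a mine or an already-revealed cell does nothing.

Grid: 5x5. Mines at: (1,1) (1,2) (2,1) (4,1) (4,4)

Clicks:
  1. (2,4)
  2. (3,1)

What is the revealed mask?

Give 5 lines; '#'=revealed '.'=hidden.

Answer: ...##
...##
...##
.#.##
.....

Derivation:
Click 1 (2,4) count=0: revealed 8 new [(0,3) (0,4) (1,3) (1,4) (2,3) (2,4) (3,3) (3,4)] -> total=8
Click 2 (3,1) count=2: revealed 1 new [(3,1)] -> total=9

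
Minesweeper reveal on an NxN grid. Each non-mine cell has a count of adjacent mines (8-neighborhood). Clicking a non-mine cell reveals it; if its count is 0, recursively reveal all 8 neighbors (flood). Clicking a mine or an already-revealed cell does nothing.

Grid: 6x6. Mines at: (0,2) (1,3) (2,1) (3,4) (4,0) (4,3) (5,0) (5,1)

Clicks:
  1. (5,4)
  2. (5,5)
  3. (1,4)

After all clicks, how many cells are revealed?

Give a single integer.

Click 1 (5,4) count=1: revealed 1 new [(5,4)] -> total=1
Click 2 (5,5) count=0: revealed 3 new [(4,4) (4,5) (5,5)] -> total=4
Click 3 (1,4) count=1: revealed 1 new [(1,4)] -> total=5

Answer: 5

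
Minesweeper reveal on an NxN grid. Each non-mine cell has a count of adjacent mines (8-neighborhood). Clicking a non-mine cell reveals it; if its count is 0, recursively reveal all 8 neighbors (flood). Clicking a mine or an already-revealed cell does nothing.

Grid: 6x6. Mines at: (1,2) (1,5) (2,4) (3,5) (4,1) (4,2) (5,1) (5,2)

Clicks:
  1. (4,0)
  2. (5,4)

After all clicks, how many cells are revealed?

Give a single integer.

Answer: 7

Derivation:
Click 1 (4,0) count=2: revealed 1 new [(4,0)] -> total=1
Click 2 (5,4) count=0: revealed 6 new [(4,3) (4,4) (4,5) (5,3) (5,4) (5,5)] -> total=7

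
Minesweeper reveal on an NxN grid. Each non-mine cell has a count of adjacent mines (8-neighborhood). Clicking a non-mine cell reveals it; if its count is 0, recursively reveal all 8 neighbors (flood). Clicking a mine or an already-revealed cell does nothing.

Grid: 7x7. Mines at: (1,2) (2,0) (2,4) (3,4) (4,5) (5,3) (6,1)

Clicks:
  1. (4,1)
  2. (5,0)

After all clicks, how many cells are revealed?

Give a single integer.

Click 1 (4,1) count=0: revealed 14 new [(2,1) (2,2) (2,3) (3,0) (3,1) (3,2) (3,3) (4,0) (4,1) (4,2) (4,3) (5,0) (5,1) (5,2)] -> total=14
Click 2 (5,0) count=1: revealed 0 new [(none)] -> total=14

Answer: 14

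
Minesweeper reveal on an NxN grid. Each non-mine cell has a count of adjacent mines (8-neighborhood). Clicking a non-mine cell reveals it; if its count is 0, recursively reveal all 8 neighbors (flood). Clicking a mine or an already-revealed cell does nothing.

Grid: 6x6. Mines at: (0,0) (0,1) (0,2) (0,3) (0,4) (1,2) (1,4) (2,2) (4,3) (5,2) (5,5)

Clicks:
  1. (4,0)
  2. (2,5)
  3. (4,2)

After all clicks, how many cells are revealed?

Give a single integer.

Answer: 12

Derivation:
Click 1 (4,0) count=0: revealed 10 new [(1,0) (1,1) (2,0) (2,1) (3,0) (3,1) (4,0) (4,1) (5,0) (5,1)] -> total=10
Click 2 (2,5) count=1: revealed 1 new [(2,5)] -> total=11
Click 3 (4,2) count=2: revealed 1 new [(4,2)] -> total=12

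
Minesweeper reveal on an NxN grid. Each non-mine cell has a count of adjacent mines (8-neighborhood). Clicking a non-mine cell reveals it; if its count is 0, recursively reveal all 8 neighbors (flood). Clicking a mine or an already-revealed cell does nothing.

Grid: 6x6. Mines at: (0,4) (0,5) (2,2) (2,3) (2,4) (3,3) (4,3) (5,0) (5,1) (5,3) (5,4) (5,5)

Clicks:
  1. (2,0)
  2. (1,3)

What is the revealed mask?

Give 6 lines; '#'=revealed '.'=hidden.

Answer: ####..
####..
##....
##....
##....
......

Derivation:
Click 1 (2,0) count=0: revealed 14 new [(0,0) (0,1) (0,2) (0,3) (1,0) (1,1) (1,2) (1,3) (2,0) (2,1) (3,0) (3,1) (4,0) (4,1)] -> total=14
Click 2 (1,3) count=4: revealed 0 new [(none)] -> total=14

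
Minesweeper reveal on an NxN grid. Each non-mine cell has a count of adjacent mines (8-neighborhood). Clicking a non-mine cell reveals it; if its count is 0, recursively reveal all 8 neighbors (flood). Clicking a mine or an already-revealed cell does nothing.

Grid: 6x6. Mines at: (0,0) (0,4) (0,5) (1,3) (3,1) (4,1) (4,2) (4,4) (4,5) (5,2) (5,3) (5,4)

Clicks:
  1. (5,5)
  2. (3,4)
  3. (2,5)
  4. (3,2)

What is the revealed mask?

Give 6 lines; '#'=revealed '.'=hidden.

Answer: ......
....##
....##
..#.##
......
.....#

Derivation:
Click 1 (5,5) count=3: revealed 1 new [(5,5)] -> total=1
Click 2 (3,4) count=2: revealed 1 new [(3,4)] -> total=2
Click 3 (2,5) count=0: revealed 5 new [(1,4) (1,5) (2,4) (2,5) (3,5)] -> total=7
Click 4 (3,2) count=3: revealed 1 new [(3,2)] -> total=8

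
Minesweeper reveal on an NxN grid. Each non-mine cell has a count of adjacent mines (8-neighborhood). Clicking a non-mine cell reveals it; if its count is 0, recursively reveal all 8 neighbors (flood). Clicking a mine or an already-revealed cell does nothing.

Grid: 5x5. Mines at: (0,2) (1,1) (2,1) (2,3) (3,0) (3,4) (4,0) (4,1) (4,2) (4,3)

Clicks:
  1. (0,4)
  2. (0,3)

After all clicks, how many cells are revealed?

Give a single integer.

Click 1 (0,4) count=0: revealed 4 new [(0,3) (0,4) (1,3) (1,4)] -> total=4
Click 2 (0,3) count=1: revealed 0 new [(none)] -> total=4

Answer: 4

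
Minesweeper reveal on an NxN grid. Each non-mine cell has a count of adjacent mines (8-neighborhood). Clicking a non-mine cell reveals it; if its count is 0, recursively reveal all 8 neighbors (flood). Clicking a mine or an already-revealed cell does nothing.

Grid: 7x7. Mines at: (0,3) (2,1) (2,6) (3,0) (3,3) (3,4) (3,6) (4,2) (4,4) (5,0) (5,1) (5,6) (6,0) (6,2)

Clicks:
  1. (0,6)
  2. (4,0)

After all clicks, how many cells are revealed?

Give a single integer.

Answer: 7

Derivation:
Click 1 (0,6) count=0: revealed 6 new [(0,4) (0,5) (0,6) (1,4) (1,5) (1,6)] -> total=6
Click 2 (4,0) count=3: revealed 1 new [(4,0)] -> total=7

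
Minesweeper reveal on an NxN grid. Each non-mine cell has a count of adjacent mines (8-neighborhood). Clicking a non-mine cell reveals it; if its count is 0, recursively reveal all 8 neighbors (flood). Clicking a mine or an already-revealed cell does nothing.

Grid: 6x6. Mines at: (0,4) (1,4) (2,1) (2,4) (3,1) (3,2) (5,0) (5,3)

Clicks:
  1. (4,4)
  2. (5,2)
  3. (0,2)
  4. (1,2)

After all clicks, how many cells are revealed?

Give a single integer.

Click 1 (4,4) count=1: revealed 1 new [(4,4)] -> total=1
Click 2 (5,2) count=1: revealed 1 new [(5,2)] -> total=2
Click 3 (0,2) count=0: revealed 8 new [(0,0) (0,1) (0,2) (0,3) (1,0) (1,1) (1,2) (1,3)] -> total=10
Click 4 (1,2) count=1: revealed 0 new [(none)] -> total=10

Answer: 10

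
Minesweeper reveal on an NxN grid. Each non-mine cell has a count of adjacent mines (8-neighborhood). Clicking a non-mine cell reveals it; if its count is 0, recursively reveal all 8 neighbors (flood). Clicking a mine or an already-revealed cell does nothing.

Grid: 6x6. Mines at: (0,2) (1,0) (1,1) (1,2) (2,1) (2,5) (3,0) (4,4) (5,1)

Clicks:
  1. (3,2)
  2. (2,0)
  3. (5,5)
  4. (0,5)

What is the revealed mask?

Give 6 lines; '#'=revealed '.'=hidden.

Click 1 (3,2) count=1: revealed 1 new [(3,2)] -> total=1
Click 2 (2,0) count=4: revealed 1 new [(2,0)] -> total=2
Click 3 (5,5) count=1: revealed 1 new [(5,5)] -> total=3
Click 4 (0,5) count=0: revealed 6 new [(0,3) (0,4) (0,5) (1,3) (1,4) (1,5)] -> total=9

Answer: ...###
...###
#.....
..#...
......
.....#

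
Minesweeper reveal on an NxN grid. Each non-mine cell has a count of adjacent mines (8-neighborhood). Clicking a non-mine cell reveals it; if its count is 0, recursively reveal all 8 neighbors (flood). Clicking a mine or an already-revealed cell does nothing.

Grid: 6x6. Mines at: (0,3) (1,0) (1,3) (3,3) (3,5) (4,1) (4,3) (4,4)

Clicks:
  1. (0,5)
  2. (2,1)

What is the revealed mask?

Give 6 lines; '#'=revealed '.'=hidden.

Click 1 (0,5) count=0: revealed 6 new [(0,4) (0,5) (1,4) (1,5) (2,4) (2,5)] -> total=6
Click 2 (2,1) count=1: revealed 1 new [(2,1)] -> total=7

Answer: ....##
....##
.#..##
......
......
......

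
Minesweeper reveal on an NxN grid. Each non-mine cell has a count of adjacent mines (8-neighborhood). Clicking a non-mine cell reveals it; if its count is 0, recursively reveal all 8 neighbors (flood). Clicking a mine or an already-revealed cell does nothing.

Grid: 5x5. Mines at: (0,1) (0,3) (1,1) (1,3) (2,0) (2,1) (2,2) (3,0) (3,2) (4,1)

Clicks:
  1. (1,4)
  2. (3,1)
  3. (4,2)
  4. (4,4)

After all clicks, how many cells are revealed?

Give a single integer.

Click 1 (1,4) count=2: revealed 1 new [(1,4)] -> total=1
Click 2 (3,1) count=6: revealed 1 new [(3,1)] -> total=2
Click 3 (4,2) count=2: revealed 1 new [(4,2)] -> total=3
Click 4 (4,4) count=0: revealed 6 new [(2,3) (2,4) (3,3) (3,4) (4,3) (4,4)] -> total=9

Answer: 9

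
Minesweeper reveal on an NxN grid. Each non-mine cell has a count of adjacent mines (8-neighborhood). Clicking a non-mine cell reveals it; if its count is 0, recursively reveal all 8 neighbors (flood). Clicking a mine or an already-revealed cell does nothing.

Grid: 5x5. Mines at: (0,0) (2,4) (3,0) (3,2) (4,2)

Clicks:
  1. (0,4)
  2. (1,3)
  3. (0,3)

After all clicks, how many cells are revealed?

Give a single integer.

Answer: 11

Derivation:
Click 1 (0,4) count=0: revealed 11 new [(0,1) (0,2) (0,3) (0,4) (1,1) (1,2) (1,3) (1,4) (2,1) (2,2) (2,3)] -> total=11
Click 2 (1,3) count=1: revealed 0 new [(none)] -> total=11
Click 3 (0,3) count=0: revealed 0 new [(none)] -> total=11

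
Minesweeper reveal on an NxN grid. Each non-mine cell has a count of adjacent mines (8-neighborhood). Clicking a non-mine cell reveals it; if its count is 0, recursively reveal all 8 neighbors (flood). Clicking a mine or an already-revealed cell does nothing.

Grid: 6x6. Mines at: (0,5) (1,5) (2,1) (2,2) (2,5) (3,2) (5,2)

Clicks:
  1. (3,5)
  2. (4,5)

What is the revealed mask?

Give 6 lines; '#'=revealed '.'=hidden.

Answer: ......
......
......
...###
...###
...###

Derivation:
Click 1 (3,5) count=1: revealed 1 new [(3,5)] -> total=1
Click 2 (4,5) count=0: revealed 8 new [(3,3) (3,4) (4,3) (4,4) (4,5) (5,3) (5,4) (5,5)] -> total=9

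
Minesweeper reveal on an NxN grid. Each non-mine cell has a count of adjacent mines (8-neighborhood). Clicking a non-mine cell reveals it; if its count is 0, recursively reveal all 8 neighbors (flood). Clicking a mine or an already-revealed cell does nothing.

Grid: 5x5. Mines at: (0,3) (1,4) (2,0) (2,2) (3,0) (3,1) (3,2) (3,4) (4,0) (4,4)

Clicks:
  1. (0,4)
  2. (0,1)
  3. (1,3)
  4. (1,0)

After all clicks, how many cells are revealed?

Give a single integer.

Answer: 8

Derivation:
Click 1 (0,4) count=2: revealed 1 new [(0,4)] -> total=1
Click 2 (0,1) count=0: revealed 6 new [(0,0) (0,1) (0,2) (1,0) (1,1) (1,2)] -> total=7
Click 3 (1,3) count=3: revealed 1 new [(1,3)] -> total=8
Click 4 (1,0) count=1: revealed 0 new [(none)] -> total=8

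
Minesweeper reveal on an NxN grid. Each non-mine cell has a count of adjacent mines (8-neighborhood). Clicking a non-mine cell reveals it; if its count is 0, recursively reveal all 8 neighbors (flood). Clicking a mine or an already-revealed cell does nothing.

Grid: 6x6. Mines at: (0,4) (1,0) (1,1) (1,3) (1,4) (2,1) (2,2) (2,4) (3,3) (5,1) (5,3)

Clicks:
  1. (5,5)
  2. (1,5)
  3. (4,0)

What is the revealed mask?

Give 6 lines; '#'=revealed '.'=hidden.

Click 1 (5,5) count=0: revealed 6 new [(3,4) (3,5) (4,4) (4,5) (5,4) (5,5)] -> total=6
Click 2 (1,5) count=3: revealed 1 new [(1,5)] -> total=7
Click 3 (4,0) count=1: revealed 1 new [(4,0)] -> total=8

Answer: ......
.....#
......
....##
#...##
....##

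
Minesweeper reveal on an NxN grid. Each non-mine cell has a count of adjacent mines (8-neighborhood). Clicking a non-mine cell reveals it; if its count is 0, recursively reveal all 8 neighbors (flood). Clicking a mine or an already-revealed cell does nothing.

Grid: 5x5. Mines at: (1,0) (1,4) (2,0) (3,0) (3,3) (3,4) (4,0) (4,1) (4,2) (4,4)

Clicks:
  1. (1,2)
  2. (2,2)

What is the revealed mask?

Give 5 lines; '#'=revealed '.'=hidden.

Click 1 (1,2) count=0: revealed 9 new [(0,1) (0,2) (0,3) (1,1) (1,2) (1,3) (2,1) (2,2) (2,3)] -> total=9
Click 2 (2,2) count=1: revealed 0 new [(none)] -> total=9

Answer: .###.
.###.
.###.
.....
.....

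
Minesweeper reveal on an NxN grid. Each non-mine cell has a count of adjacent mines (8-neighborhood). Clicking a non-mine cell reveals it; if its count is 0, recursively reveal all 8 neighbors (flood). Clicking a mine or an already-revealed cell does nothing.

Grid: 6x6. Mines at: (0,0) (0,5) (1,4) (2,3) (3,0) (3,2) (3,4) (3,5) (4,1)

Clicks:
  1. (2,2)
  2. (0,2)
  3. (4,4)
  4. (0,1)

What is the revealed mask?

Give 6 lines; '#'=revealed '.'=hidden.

Answer: .###..
.###..
..#...
......
....#.
......

Derivation:
Click 1 (2,2) count=2: revealed 1 new [(2,2)] -> total=1
Click 2 (0,2) count=0: revealed 6 new [(0,1) (0,2) (0,3) (1,1) (1,2) (1,3)] -> total=7
Click 3 (4,4) count=2: revealed 1 new [(4,4)] -> total=8
Click 4 (0,1) count=1: revealed 0 new [(none)] -> total=8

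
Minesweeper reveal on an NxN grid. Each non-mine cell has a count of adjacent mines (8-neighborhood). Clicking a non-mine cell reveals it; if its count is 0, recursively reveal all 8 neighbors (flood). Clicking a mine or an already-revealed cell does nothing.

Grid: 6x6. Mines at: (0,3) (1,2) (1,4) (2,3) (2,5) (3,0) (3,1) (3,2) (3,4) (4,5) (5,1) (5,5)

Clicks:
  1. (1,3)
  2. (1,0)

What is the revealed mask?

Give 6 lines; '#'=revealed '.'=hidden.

Answer: ##....
##.#..
##....
......
......
......

Derivation:
Click 1 (1,3) count=4: revealed 1 new [(1,3)] -> total=1
Click 2 (1,0) count=0: revealed 6 new [(0,0) (0,1) (1,0) (1,1) (2,0) (2,1)] -> total=7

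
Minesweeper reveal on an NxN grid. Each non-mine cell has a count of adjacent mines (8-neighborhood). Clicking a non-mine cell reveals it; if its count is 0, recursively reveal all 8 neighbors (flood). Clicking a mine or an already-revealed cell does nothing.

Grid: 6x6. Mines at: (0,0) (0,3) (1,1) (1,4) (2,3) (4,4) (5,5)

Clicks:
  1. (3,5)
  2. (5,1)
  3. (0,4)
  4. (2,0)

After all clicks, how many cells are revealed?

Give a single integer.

Click 1 (3,5) count=1: revealed 1 new [(3,5)] -> total=1
Click 2 (5,1) count=0: revealed 15 new [(2,0) (2,1) (2,2) (3,0) (3,1) (3,2) (3,3) (4,0) (4,1) (4,2) (4,3) (5,0) (5,1) (5,2) (5,3)] -> total=16
Click 3 (0,4) count=2: revealed 1 new [(0,4)] -> total=17
Click 4 (2,0) count=1: revealed 0 new [(none)] -> total=17

Answer: 17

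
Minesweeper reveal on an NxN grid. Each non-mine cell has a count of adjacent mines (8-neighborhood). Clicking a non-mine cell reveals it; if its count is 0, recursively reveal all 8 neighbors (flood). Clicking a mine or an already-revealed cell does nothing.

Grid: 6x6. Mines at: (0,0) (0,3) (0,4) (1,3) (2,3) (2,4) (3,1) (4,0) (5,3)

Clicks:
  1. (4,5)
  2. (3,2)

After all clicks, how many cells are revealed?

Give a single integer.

Answer: 7

Derivation:
Click 1 (4,5) count=0: revealed 6 new [(3,4) (3,5) (4,4) (4,5) (5,4) (5,5)] -> total=6
Click 2 (3,2) count=2: revealed 1 new [(3,2)] -> total=7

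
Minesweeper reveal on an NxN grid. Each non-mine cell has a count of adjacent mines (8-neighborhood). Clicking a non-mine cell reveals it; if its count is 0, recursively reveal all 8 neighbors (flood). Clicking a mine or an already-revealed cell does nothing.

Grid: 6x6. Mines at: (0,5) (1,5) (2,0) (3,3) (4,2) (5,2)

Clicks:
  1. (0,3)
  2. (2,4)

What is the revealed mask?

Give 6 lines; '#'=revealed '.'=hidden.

Answer: #####.
#####.
.####.
......
......
......

Derivation:
Click 1 (0,3) count=0: revealed 14 new [(0,0) (0,1) (0,2) (0,3) (0,4) (1,0) (1,1) (1,2) (1,3) (1,4) (2,1) (2,2) (2,3) (2,4)] -> total=14
Click 2 (2,4) count=2: revealed 0 new [(none)] -> total=14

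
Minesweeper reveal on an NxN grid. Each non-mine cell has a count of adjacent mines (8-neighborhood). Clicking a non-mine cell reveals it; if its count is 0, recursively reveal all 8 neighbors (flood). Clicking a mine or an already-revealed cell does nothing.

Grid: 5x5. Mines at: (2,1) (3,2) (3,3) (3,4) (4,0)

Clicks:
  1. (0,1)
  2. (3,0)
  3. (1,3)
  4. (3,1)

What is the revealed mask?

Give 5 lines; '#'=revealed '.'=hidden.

Answer: #####
#####
..###
##...
.....

Derivation:
Click 1 (0,1) count=0: revealed 13 new [(0,0) (0,1) (0,2) (0,3) (0,4) (1,0) (1,1) (1,2) (1,3) (1,4) (2,2) (2,3) (2,4)] -> total=13
Click 2 (3,0) count=2: revealed 1 new [(3,0)] -> total=14
Click 3 (1,3) count=0: revealed 0 new [(none)] -> total=14
Click 4 (3,1) count=3: revealed 1 new [(3,1)] -> total=15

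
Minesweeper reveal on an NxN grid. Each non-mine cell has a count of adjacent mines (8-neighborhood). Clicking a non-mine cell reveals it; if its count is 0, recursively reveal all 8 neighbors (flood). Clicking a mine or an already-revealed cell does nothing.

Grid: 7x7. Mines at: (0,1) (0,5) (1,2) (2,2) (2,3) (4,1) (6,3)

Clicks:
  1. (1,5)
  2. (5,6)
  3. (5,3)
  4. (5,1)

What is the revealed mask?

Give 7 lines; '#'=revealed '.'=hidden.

Answer: .......
....###
....###
..#####
..#####
.######
....###

Derivation:
Click 1 (1,5) count=1: revealed 1 new [(1,5)] -> total=1
Click 2 (5,6) count=0: revealed 23 new [(1,4) (1,6) (2,4) (2,5) (2,6) (3,2) (3,3) (3,4) (3,5) (3,6) (4,2) (4,3) (4,4) (4,5) (4,6) (5,2) (5,3) (5,4) (5,5) (5,6) (6,4) (6,5) (6,6)] -> total=24
Click 3 (5,3) count=1: revealed 0 new [(none)] -> total=24
Click 4 (5,1) count=1: revealed 1 new [(5,1)] -> total=25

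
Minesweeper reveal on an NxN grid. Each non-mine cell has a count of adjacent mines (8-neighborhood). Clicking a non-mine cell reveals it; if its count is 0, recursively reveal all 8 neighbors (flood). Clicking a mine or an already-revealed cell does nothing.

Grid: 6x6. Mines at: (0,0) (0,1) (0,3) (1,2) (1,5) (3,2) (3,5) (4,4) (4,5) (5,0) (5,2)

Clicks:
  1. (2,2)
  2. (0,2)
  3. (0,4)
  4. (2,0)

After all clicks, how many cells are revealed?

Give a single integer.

Answer: 11

Derivation:
Click 1 (2,2) count=2: revealed 1 new [(2,2)] -> total=1
Click 2 (0,2) count=3: revealed 1 new [(0,2)] -> total=2
Click 3 (0,4) count=2: revealed 1 new [(0,4)] -> total=3
Click 4 (2,0) count=0: revealed 8 new [(1,0) (1,1) (2,0) (2,1) (3,0) (3,1) (4,0) (4,1)] -> total=11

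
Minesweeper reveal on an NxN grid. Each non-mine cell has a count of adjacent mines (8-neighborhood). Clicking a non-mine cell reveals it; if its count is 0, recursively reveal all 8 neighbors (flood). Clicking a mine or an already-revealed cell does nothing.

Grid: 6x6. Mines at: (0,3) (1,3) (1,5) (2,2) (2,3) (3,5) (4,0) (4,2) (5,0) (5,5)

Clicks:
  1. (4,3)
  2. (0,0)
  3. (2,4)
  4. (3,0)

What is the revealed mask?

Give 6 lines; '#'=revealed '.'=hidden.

Answer: ###...
###...
##..#.
##....
...#..
......

Derivation:
Click 1 (4,3) count=1: revealed 1 new [(4,3)] -> total=1
Click 2 (0,0) count=0: revealed 10 new [(0,0) (0,1) (0,2) (1,0) (1,1) (1,2) (2,0) (2,1) (3,0) (3,1)] -> total=11
Click 3 (2,4) count=4: revealed 1 new [(2,4)] -> total=12
Click 4 (3,0) count=1: revealed 0 new [(none)] -> total=12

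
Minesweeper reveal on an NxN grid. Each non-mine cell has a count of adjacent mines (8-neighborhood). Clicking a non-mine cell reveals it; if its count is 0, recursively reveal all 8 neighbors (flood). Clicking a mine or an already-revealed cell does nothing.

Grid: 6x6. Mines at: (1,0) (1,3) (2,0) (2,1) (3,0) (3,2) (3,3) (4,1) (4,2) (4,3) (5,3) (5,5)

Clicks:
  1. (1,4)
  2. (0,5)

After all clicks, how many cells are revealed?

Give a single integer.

Answer: 10

Derivation:
Click 1 (1,4) count=1: revealed 1 new [(1,4)] -> total=1
Click 2 (0,5) count=0: revealed 9 new [(0,4) (0,5) (1,5) (2,4) (2,5) (3,4) (3,5) (4,4) (4,5)] -> total=10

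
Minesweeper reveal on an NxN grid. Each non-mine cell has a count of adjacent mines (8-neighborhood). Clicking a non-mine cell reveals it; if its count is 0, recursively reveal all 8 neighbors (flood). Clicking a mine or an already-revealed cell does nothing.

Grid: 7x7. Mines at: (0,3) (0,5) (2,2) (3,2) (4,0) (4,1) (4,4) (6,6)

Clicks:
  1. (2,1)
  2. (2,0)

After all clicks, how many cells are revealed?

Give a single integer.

Click 1 (2,1) count=2: revealed 1 new [(2,1)] -> total=1
Click 2 (2,0) count=0: revealed 9 new [(0,0) (0,1) (0,2) (1,0) (1,1) (1,2) (2,0) (3,0) (3,1)] -> total=10

Answer: 10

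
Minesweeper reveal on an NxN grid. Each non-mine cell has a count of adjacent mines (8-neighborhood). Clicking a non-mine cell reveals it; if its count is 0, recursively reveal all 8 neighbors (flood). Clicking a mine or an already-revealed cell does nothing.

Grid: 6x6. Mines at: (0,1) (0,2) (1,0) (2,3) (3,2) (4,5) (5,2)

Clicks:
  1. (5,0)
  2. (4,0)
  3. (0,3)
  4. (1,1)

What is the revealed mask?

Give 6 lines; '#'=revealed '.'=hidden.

Click 1 (5,0) count=0: revealed 8 new [(2,0) (2,1) (3,0) (3,1) (4,0) (4,1) (5,0) (5,1)] -> total=8
Click 2 (4,0) count=0: revealed 0 new [(none)] -> total=8
Click 3 (0,3) count=1: revealed 1 new [(0,3)] -> total=9
Click 4 (1,1) count=3: revealed 1 new [(1,1)] -> total=10

Answer: ...#..
.#....
##....
##....
##....
##....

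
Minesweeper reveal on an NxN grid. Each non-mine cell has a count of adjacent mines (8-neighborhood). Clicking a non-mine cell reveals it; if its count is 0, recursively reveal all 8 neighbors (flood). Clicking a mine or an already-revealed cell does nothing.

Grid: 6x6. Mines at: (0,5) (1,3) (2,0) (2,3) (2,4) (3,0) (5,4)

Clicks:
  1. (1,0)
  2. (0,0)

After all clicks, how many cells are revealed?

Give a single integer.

Click 1 (1,0) count=1: revealed 1 new [(1,0)] -> total=1
Click 2 (0,0) count=0: revealed 5 new [(0,0) (0,1) (0,2) (1,1) (1,2)] -> total=6

Answer: 6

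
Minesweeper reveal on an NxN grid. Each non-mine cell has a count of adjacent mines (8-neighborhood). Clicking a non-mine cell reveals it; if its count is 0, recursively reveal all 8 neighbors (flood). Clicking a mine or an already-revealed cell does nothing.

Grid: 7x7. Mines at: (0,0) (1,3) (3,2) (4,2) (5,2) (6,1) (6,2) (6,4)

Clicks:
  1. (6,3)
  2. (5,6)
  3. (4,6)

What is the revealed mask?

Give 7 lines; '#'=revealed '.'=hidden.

Answer: ....###
....###
...####
...####
...####
...####
...#.##

Derivation:
Click 1 (6,3) count=3: revealed 1 new [(6,3)] -> total=1
Click 2 (5,6) count=0: revealed 24 new [(0,4) (0,5) (0,6) (1,4) (1,5) (1,6) (2,3) (2,4) (2,5) (2,6) (3,3) (3,4) (3,5) (3,6) (4,3) (4,4) (4,5) (4,6) (5,3) (5,4) (5,5) (5,6) (6,5) (6,6)] -> total=25
Click 3 (4,6) count=0: revealed 0 new [(none)] -> total=25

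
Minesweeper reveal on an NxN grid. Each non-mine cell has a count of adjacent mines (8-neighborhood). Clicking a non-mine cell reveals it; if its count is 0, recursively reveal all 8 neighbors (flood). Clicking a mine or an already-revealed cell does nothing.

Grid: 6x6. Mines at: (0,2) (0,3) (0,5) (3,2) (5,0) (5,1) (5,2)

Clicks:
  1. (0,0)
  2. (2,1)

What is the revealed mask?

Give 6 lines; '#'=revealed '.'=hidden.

Click 1 (0,0) count=0: revealed 10 new [(0,0) (0,1) (1,0) (1,1) (2,0) (2,1) (3,0) (3,1) (4,0) (4,1)] -> total=10
Click 2 (2,1) count=1: revealed 0 new [(none)] -> total=10

Answer: ##....
##....
##....
##....
##....
......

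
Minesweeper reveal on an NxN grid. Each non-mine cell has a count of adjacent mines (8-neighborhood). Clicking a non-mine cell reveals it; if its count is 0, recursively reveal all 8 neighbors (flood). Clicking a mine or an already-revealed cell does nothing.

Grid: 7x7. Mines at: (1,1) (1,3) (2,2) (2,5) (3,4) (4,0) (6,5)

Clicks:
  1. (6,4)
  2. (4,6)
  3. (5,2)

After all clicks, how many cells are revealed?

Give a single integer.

Answer: 23

Derivation:
Click 1 (6,4) count=1: revealed 1 new [(6,4)] -> total=1
Click 2 (4,6) count=0: revealed 6 new [(3,5) (3,6) (4,5) (4,6) (5,5) (5,6)] -> total=7
Click 3 (5,2) count=0: revealed 16 new [(3,1) (3,2) (3,3) (4,1) (4,2) (4,3) (4,4) (5,0) (5,1) (5,2) (5,3) (5,4) (6,0) (6,1) (6,2) (6,3)] -> total=23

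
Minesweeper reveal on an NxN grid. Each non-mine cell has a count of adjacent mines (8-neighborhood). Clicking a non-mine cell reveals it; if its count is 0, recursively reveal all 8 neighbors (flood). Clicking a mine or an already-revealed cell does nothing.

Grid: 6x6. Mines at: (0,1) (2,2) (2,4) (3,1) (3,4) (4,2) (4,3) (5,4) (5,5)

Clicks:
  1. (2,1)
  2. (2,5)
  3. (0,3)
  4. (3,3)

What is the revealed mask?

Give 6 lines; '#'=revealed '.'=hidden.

Answer: ..####
..####
.#...#
...#..
......
......

Derivation:
Click 1 (2,1) count=2: revealed 1 new [(2,1)] -> total=1
Click 2 (2,5) count=2: revealed 1 new [(2,5)] -> total=2
Click 3 (0,3) count=0: revealed 8 new [(0,2) (0,3) (0,4) (0,5) (1,2) (1,3) (1,4) (1,5)] -> total=10
Click 4 (3,3) count=5: revealed 1 new [(3,3)] -> total=11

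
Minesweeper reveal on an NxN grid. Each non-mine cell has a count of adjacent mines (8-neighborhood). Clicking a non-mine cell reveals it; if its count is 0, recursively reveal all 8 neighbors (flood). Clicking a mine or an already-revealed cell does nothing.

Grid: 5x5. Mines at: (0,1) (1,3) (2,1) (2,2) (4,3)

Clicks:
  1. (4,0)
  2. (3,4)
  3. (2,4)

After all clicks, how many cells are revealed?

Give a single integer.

Answer: 8

Derivation:
Click 1 (4,0) count=0: revealed 6 new [(3,0) (3,1) (3,2) (4,0) (4,1) (4,2)] -> total=6
Click 2 (3,4) count=1: revealed 1 new [(3,4)] -> total=7
Click 3 (2,4) count=1: revealed 1 new [(2,4)] -> total=8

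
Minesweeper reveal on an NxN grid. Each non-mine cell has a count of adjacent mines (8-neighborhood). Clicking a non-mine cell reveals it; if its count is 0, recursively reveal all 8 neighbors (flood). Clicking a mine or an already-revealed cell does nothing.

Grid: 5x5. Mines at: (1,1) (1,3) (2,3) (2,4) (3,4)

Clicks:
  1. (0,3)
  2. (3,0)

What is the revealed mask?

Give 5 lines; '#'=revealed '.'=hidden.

Click 1 (0,3) count=1: revealed 1 new [(0,3)] -> total=1
Click 2 (3,0) count=0: revealed 11 new [(2,0) (2,1) (2,2) (3,0) (3,1) (3,2) (3,3) (4,0) (4,1) (4,2) (4,3)] -> total=12

Answer: ...#.
.....
###..
####.
####.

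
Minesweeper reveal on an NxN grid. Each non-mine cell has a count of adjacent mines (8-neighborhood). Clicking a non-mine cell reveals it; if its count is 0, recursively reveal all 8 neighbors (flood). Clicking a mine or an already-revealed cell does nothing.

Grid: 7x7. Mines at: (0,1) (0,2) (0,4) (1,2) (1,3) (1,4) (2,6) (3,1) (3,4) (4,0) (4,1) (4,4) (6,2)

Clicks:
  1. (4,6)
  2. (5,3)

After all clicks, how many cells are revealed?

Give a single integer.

Click 1 (4,6) count=0: revealed 12 new [(3,5) (3,6) (4,5) (4,6) (5,3) (5,4) (5,5) (5,6) (6,3) (6,4) (6,5) (6,6)] -> total=12
Click 2 (5,3) count=2: revealed 0 new [(none)] -> total=12

Answer: 12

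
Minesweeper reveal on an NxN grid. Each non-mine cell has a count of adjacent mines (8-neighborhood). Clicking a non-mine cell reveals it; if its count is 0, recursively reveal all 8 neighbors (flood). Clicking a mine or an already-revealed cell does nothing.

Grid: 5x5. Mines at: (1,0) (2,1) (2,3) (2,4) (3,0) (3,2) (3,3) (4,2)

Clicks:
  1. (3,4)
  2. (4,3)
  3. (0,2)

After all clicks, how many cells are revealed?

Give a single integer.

Answer: 10

Derivation:
Click 1 (3,4) count=3: revealed 1 new [(3,4)] -> total=1
Click 2 (4,3) count=3: revealed 1 new [(4,3)] -> total=2
Click 3 (0,2) count=0: revealed 8 new [(0,1) (0,2) (0,3) (0,4) (1,1) (1,2) (1,3) (1,4)] -> total=10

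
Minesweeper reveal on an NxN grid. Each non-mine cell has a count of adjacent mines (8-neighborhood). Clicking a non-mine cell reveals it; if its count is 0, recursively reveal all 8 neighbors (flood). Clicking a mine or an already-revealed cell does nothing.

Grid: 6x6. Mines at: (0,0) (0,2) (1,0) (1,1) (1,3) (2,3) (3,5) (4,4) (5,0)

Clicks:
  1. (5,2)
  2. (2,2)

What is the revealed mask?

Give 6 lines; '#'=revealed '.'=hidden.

Click 1 (5,2) count=0: revealed 14 new [(2,0) (2,1) (2,2) (3,0) (3,1) (3,2) (3,3) (4,0) (4,1) (4,2) (4,3) (5,1) (5,2) (5,3)] -> total=14
Click 2 (2,2) count=3: revealed 0 new [(none)] -> total=14

Answer: ......
......
###...
####..
####..
.###..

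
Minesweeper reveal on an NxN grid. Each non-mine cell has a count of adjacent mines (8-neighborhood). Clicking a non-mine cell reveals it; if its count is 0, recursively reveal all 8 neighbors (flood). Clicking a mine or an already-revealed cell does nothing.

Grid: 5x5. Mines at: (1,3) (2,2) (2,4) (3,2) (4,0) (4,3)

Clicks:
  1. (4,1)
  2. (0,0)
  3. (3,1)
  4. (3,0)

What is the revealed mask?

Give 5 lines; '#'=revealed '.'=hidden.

Click 1 (4,1) count=2: revealed 1 new [(4,1)] -> total=1
Click 2 (0,0) count=0: revealed 10 new [(0,0) (0,1) (0,2) (1,0) (1,1) (1,2) (2,0) (2,1) (3,0) (3,1)] -> total=11
Click 3 (3,1) count=3: revealed 0 new [(none)] -> total=11
Click 4 (3,0) count=1: revealed 0 new [(none)] -> total=11

Answer: ###..
###..
##...
##...
.#...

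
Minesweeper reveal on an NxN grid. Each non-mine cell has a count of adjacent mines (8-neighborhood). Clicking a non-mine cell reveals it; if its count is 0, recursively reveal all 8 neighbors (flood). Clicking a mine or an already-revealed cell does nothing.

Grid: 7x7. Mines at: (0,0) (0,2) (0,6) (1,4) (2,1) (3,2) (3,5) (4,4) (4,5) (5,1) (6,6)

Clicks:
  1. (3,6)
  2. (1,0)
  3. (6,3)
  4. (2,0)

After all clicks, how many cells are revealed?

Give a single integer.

Answer: 11

Derivation:
Click 1 (3,6) count=2: revealed 1 new [(3,6)] -> total=1
Click 2 (1,0) count=2: revealed 1 new [(1,0)] -> total=2
Click 3 (6,3) count=0: revealed 8 new [(5,2) (5,3) (5,4) (5,5) (6,2) (6,3) (6,4) (6,5)] -> total=10
Click 4 (2,0) count=1: revealed 1 new [(2,0)] -> total=11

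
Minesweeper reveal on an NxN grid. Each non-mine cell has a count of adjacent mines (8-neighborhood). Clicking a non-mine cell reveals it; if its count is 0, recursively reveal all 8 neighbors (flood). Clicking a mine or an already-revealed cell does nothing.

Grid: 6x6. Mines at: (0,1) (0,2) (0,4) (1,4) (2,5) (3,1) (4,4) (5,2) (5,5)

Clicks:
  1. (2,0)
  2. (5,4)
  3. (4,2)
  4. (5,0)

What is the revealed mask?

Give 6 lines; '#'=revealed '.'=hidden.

Click 1 (2,0) count=1: revealed 1 new [(2,0)] -> total=1
Click 2 (5,4) count=2: revealed 1 new [(5,4)] -> total=2
Click 3 (4,2) count=2: revealed 1 new [(4,2)] -> total=3
Click 4 (5,0) count=0: revealed 4 new [(4,0) (4,1) (5,0) (5,1)] -> total=7

Answer: ......
......
#.....
......
###...
##..#.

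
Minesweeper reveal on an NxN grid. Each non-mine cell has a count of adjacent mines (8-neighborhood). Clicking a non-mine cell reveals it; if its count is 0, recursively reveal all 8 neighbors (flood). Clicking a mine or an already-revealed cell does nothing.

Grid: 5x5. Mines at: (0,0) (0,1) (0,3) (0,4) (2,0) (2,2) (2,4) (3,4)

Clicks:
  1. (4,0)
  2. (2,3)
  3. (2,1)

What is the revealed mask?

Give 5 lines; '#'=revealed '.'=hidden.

Click 1 (4,0) count=0: revealed 8 new [(3,0) (3,1) (3,2) (3,3) (4,0) (4,1) (4,2) (4,3)] -> total=8
Click 2 (2,3) count=3: revealed 1 new [(2,3)] -> total=9
Click 3 (2,1) count=2: revealed 1 new [(2,1)] -> total=10

Answer: .....
.....
.#.#.
####.
####.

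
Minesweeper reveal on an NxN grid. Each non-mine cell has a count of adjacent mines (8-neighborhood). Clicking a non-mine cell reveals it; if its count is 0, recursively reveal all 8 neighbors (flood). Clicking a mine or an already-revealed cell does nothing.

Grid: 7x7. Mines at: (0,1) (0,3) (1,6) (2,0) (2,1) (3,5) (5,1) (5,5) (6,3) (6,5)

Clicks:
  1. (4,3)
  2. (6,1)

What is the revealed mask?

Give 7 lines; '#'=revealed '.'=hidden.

Click 1 (4,3) count=0: revealed 15 new [(1,2) (1,3) (1,4) (2,2) (2,3) (2,4) (3,2) (3,3) (3,4) (4,2) (4,3) (4,4) (5,2) (5,3) (5,4)] -> total=15
Click 2 (6,1) count=1: revealed 1 new [(6,1)] -> total=16

Answer: .......
..###..
..###..
..###..
..###..
..###..
.#.....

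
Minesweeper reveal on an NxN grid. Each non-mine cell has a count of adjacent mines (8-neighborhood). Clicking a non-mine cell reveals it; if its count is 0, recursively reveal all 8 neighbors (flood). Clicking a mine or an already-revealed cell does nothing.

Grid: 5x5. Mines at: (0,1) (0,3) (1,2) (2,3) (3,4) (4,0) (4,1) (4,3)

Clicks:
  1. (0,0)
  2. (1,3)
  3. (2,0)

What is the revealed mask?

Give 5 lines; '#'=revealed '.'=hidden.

Answer: #....
##.#.
##...
##...
.....

Derivation:
Click 1 (0,0) count=1: revealed 1 new [(0,0)] -> total=1
Click 2 (1,3) count=3: revealed 1 new [(1,3)] -> total=2
Click 3 (2,0) count=0: revealed 6 new [(1,0) (1,1) (2,0) (2,1) (3,0) (3,1)] -> total=8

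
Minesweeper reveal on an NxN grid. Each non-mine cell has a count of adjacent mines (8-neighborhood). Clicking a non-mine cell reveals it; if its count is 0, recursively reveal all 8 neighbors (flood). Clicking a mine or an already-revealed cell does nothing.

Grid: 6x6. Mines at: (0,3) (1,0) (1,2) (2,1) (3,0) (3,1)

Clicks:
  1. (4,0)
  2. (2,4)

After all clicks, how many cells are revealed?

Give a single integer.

Answer: 25

Derivation:
Click 1 (4,0) count=2: revealed 1 new [(4,0)] -> total=1
Click 2 (2,4) count=0: revealed 24 new [(0,4) (0,5) (1,3) (1,4) (1,5) (2,2) (2,3) (2,4) (2,5) (3,2) (3,3) (3,4) (3,5) (4,1) (4,2) (4,3) (4,4) (4,5) (5,0) (5,1) (5,2) (5,3) (5,4) (5,5)] -> total=25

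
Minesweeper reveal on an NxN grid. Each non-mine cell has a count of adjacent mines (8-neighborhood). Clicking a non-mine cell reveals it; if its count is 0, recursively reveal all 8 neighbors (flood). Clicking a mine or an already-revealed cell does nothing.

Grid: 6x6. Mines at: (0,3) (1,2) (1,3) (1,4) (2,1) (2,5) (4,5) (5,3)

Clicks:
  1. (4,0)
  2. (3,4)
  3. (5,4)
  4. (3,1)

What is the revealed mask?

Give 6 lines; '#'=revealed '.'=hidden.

Click 1 (4,0) count=0: revealed 9 new [(3,0) (3,1) (3,2) (4,0) (4,1) (4,2) (5,0) (5,1) (5,2)] -> total=9
Click 2 (3,4) count=2: revealed 1 new [(3,4)] -> total=10
Click 3 (5,4) count=2: revealed 1 new [(5,4)] -> total=11
Click 4 (3,1) count=1: revealed 0 new [(none)] -> total=11

Answer: ......
......
......
###.#.
###...
###.#.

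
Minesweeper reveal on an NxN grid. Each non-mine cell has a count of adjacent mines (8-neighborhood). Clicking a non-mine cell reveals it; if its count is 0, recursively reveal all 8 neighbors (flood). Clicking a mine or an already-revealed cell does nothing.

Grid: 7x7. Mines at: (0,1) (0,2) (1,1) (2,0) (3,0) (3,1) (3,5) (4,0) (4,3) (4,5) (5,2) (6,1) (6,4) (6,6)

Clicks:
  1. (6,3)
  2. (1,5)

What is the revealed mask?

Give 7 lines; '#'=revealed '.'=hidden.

Click 1 (6,3) count=2: revealed 1 new [(6,3)] -> total=1
Click 2 (1,5) count=0: revealed 17 new [(0,3) (0,4) (0,5) (0,6) (1,2) (1,3) (1,4) (1,5) (1,6) (2,2) (2,3) (2,4) (2,5) (2,6) (3,2) (3,3) (3,4)] -> total=18

Answer: ...####
..#####
..#####
..###..
.......
.......
...#...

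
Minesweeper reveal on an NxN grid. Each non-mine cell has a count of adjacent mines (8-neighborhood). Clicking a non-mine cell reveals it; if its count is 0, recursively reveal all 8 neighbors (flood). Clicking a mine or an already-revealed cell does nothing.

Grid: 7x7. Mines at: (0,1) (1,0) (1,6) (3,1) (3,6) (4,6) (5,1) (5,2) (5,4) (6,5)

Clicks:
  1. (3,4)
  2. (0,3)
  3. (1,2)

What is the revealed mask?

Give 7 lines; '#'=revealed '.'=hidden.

Answer: ..####.
..####.
..####.
..####.
..####.
.......
.......

Derivation:
Click 1 (3,4) count=0: revealed 20 new [(0,2) (0,3) (0,4) (0,5) (1,2) (1,3) (1,4) (1,5) (2,2) (2,3) (2,4) (2,5) (3,2) (3,3) (3,4) (3,5) (4,2) (4,3) (4,4) (4,5)] -> total=20
Click 2 (0,3) count=0: revealed 0 new [(none)] -> total=20
Click 3 (1,2) count=1: revealed 0 new [(none)] -> total=20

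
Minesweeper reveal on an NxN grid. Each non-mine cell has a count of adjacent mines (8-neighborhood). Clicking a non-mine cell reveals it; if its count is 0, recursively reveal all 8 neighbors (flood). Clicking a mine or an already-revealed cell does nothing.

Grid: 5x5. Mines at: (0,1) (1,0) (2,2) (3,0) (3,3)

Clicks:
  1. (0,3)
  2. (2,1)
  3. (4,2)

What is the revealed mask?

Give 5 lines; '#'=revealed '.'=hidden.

Answer: ..###
..###
.#.##
.....
..#..

Derivation:
Click 1 (0,3) count=0: revealed 8 new [(0,2) (0,3) (0,4) (1,2) (1,3) (1,4) (2,3) (2,4)] -> total=8
Click 2 (2,1) count=3: revealed 1 new [(2,1)] -> total=9
Click 3 (4,2) count=1: revealed 1 new [(4,2)] -> total=10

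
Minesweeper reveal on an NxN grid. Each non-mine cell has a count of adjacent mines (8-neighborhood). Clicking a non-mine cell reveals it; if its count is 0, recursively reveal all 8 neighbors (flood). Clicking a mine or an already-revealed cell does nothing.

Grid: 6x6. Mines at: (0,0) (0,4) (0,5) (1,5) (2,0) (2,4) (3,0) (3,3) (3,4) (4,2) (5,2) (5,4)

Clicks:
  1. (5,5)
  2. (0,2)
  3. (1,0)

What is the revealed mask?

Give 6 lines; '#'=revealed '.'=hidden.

Answer: .###..
####..
.###..
......
......
.....#

Derivation:
Click 1 (5,5) count=1: revealed 1 new [(5,5)] -> total=1
Click 2 (0,2) count=0: revealed 9 new [(0,1) (0,2) (0,3) (1,1) (1,2) (1,3) (2,1) (2,2) (2,3)] -> total=10
Click 3 (1,0) count=2: revealed 1 new [(1,0)] -> total=11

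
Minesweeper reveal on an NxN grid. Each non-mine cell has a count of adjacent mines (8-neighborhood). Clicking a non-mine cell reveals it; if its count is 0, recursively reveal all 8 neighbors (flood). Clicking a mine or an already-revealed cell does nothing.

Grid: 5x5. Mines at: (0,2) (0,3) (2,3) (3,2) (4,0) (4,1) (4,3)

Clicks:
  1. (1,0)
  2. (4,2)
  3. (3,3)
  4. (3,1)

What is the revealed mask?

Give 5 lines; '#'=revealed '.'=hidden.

Click 1 (1,0) count=0: revealed 8 new [(0,0) (0,1) (1,0) (1,1) (2,0) (2,1) (3,0) (3,1)] -> total=8
Click 2 (4,2) count=3: revealed 1 new [(4,2)] -> total=9
Click 3 (3,3) count=3: revealed 1 new [(3,3)] -> total=10
Click 4 (3,1) count=3: revealed 0 new [(none)] -> total=10

Answer: ##...
##...
##...
##.#.
..#..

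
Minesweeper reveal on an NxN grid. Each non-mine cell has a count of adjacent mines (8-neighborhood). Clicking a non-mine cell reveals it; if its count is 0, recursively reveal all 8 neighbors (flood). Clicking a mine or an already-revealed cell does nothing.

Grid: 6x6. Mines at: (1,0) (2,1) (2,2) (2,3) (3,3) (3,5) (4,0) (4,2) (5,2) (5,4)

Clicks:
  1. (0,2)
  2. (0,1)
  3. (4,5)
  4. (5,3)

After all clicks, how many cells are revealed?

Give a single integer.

Answer: 14

Derivation:
Click 1 (0,2) count=0: revealed 12 new [(0,1) (0,2) (0,3) (0,4) (0,5) (1,1) (1,2) (1,3) (1,4) (1,5) (2,4) (2,5)] -> total=12
Click 2 (0,1) count=1: revealed 0 new [(none)] -> total=12
Click 3 (4,5) count=2: revealed 1 new [(4,5)] -> total=13
Click 4 (5,3) count=3: revealed 1 new [(5,3)] -> total=14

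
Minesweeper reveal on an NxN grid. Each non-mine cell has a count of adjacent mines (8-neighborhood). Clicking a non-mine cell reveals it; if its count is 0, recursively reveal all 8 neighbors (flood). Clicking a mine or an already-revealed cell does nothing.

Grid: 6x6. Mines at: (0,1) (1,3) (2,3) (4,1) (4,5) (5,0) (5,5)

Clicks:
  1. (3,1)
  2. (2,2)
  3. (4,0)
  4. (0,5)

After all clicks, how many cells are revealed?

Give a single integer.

Click 1 (3,1) count=1: revealed 1 new [(3,1)] -> total=1
Click 2 (2,2) count=2: revealed 1 new [(2,2)] -> total=2
Click 3 (4,0) count=2: revealed 1 new [(4,0)] -> total=3
Click 4 (0,5) count=0: revealed 8 new [(0,4) (0,5) (1,4) (1,5) (2,4) (2,5) (3,4) (3,5)] -> total=11

Answer: 11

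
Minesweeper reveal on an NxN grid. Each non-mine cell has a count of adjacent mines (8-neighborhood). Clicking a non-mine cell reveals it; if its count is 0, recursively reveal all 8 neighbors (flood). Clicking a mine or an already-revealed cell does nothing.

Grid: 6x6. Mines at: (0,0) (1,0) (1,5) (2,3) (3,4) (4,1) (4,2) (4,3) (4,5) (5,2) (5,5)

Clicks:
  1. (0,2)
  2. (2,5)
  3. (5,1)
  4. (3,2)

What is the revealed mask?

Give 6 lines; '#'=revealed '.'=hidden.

Click 1 (0,2) count=0: revealed 8 new [(0,1) (0,2) (0,3) (0,4) (1,1) (1,2) (1,3) (1,4)] -> total=8
Click 2 (2,5) count=2: revealed 1 new [(2,5)] -> total=9
Click 3 (5,1) count=3: revealed 1 new [(5,1)] -> total=10
Click 4 (3,2) count=4: revealed 1 new [(3,2)] -> total=11

Answer: .####.
.####.
.....#
..#...
......
.#....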